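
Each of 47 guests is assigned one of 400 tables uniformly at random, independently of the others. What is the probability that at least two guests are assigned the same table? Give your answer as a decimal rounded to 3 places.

0.940

It's easier to compute the probability that all 47 are distinct.
P(all distinct) = 400/400 · 399/400 · ··· · 354/400 ≈ 0.060.
So the probability of at least one match is 1 − 0.060 = 0.940.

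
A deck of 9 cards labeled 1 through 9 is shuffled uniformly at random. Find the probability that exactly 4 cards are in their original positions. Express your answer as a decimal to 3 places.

0.015

Choose which 4 of the 9 are fixed: C(9,4) = 126 ways.
The remaining 5 must have no fixed point: D(5) = 44.
P = 126·44/362880 = 11/720 ≈ 0.015.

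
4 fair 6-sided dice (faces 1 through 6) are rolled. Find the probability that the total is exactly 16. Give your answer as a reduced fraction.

125/1296

There are 6^4 = 1296 equally likely outcomes.
The number of ordered 4-tuples from {1,…,6} summing to 16 is 125.
P(sum = 16) = 125/1296.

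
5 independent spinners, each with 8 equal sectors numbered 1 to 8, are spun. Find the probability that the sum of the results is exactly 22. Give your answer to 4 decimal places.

There are 8^5 = 32768 equally likely outcomes.
The number of ordered 5-tuples from {1,…,8} summing to 22 is 2460.
P(sum = 22) = 2460/32768 = 615/8192 ≈ 0.0751.

0.0751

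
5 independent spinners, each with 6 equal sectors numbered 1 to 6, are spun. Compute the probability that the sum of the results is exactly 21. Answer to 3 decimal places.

There are 6^5 = 7776 equally likely outcomes.
The number of ordered 5-tuples from {1,…,6} summing to 21 is 540.
P(sum = 21) = 540/7776 = 5/72 ≈ 0.069.

0.069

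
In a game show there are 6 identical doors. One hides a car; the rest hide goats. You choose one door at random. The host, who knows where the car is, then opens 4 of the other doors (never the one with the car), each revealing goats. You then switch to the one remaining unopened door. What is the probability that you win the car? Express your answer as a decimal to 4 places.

0.8333

Your original door holds the car with probability 1/6, so the other 5 collectively hold it with probability 5/6.
The host can always find 4 empty doors to open, so the reveals don't change that 5/6; it is now spread over the 1 remaining unopened door.
P(win by switching) = (5/6) · (1/1) = 5/6 ≈ 0.8333.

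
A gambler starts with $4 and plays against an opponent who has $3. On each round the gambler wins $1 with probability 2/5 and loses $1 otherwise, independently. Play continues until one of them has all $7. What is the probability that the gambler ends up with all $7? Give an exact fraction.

520/2059

Let r = q/p = (3/5)/(2/5) = 3/2. The recurrence P(i) = p·P(i+1) + q·P(i−1) with P(0)=0, P(7)=1 gives P(i) = (1 − r^i)/(1 − r^7).
P(4) = (1 − (3/2)^4) / (1 − (3/2)^7) = 520/2059.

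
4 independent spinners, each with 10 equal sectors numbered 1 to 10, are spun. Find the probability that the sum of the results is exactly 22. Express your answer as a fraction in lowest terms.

There are 10^4 = 10000 equally likely outcomes.
The number of ordered 4-tuples from {1,…,10} summing to 22 is 670.
P(sum = 22) = 670/10000 = 67/1000.

67/1000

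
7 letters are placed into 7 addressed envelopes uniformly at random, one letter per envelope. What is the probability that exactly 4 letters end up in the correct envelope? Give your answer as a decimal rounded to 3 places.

Choose which 4 of the 7 are fixed: C(7,4) = 35 ways.
The remaining 3 must have no fixed point: D(3) = 2.
P = 35·2/5040 = 1/72 ≈ 0.014.

0.014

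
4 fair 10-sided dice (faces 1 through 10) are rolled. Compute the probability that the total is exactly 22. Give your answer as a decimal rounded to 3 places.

There are 10^4 = 10000 equally likely outcomes.
The number of ordered 4-tuples from {1,…,10} summing to 22 is 670.
P(sum = 22) = 670/10000 = 67/1000 ≈ 0.067.

0.067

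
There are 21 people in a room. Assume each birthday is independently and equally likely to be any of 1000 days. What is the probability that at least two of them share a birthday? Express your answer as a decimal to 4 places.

It's easier to compute the probability that all 21 are distinct.
P(all distinct) = 1000/1000 · 999/1000 · ··· · 980/1000 ≈ 0.8094.
So the probability of at least one match is 1 − 0.8094 = 0.1906.

0.1906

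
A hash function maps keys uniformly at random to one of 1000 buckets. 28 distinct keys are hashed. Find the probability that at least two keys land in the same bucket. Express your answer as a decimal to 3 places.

0.317

It's easier to compute the probability that all 28 are distinct.
P(all distinct) = 1000/1000 · 999/1000 · ··· · 973/1000 ≈ 0.683.
So the probability of at least one match is 1 − 0.683 = 0.317.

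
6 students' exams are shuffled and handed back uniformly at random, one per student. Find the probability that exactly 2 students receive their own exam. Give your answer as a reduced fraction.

Choose which 2 of the 6 are fixed: C(6,2) = 15 ways.
The remaining 4 must have no fixed point: D(4) = 9.
P = 15·9/720 = 3/16.

3/16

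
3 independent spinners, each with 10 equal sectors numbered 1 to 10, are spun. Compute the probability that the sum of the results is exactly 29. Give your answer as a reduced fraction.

3/1000

There are 10^3 = 1000 equally likely outcomes.
The number of ordered 3-tuples from {1,…,10} summing to 29 is 3.
P(sum = 29) = 3/1000.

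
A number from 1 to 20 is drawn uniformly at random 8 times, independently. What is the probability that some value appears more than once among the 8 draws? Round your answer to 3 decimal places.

0.802

P(all 8 different) = 20/20 · 19/20 · ··· · 13/20 ≈ 0.198.
P(at least two equal) = 1 − 0.198 = 0.802.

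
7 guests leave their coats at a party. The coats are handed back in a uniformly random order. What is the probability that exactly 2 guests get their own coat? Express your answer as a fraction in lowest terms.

Choose which 2 of the 7 are fixed: C(7,2) = 21 ways.
The remaining 5 must have no fixed point: D(5) = 44.
P = 21·44/5040 = 11/60.

11/60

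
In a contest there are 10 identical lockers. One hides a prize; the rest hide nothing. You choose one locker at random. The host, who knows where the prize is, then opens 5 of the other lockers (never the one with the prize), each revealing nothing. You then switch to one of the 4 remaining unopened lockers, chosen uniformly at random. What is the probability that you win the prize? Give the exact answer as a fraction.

9/40

Your original locker holds the prize with probability 1/10, so the other 9 collectively hold it with probability 9/10.
The host can always find 5 empty lockers to open, so the reveals don't change that 9/10; it is now spread over the 4 remaining unopened lockers.
P(win by switching) = (9/10) · (1/4) = 9/40.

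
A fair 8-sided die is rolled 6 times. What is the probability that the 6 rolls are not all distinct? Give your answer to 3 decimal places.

P(all 6 different) = 8/8 · 7/8 · ··· · 3/8 ≈ 0.077.
P(at least two equal) = 1 − 0.077 = 0.923.

0.923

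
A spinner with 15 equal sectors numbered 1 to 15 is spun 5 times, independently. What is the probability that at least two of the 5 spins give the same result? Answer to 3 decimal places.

P(all 5 different) = 15/15 · 14/15 · ··· · 11/15 ≈ 0.475.
P(at least two equal) = 1 − 0.475 = 0.525.

0.525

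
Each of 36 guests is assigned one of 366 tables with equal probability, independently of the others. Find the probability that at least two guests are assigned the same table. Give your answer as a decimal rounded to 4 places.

It's easier to compute the probability that all 36 are distinct.
P(all distinct) = 366/366 · 365/366 · ··· · 331/366 ≈ 0.1687.
So the probability of at least one match is 1 − 0.1687 = 0.8313.

0.8313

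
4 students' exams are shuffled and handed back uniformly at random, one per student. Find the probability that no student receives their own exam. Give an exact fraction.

This is the derangement probability: permutations of 4 with no fixed point.
D(4) = 4! · (1 − 1/1! + 1/2! − ··· + (−1)^4/4!) = 9.
P = 9/24 = 3/8.

3/8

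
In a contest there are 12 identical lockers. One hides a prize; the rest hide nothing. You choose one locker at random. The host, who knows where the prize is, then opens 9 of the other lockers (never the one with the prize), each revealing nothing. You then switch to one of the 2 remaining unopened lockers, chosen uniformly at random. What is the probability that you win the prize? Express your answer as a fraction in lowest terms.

11/24

Your original locker holds the prize with probability 1/12, so the other 11 collectively hold it with probability 11/12.
The host can always find 9 empty lockers to open, so the reveals don't change that 11/12; it is now spread over the 2 remaining unopened lockers.
P(win by switching) = (11/12) · (1/2) = 11/24.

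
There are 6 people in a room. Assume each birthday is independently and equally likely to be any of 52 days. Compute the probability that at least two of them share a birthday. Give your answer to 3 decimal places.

It's easier to compute the probability that all 6 are distinct.
P(all distinct) = 52/52 · 51/52 · ··· · 47/52 ≈ 0.741.
So the probability of at least one match is 1 − 0.741 = 0.259.

0.259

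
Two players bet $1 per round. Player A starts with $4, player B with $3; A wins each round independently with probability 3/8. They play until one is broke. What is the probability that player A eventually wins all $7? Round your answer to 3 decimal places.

Let r = q/p = (5/8)/(3/8) = 5/3. The recurrence P(i) = p·P(i+1) + q·P(i−1) with P(0)=0, P(7)=1 gives P(i) = (1 − r^i)/(1 − r^7).
P(4) = (1 − (5/3)^4) / (1 − (5/3)^7) = 7344/37969 ≈ 0.193.

0.193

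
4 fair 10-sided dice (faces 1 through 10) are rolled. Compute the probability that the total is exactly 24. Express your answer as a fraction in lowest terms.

633/10000

There are 10^4 = 10000 equally likely outcomes.
The number of ordered 4-tuples from {1,…,10} summing to 24 is 633.
P(sum = 24) = 633/10000.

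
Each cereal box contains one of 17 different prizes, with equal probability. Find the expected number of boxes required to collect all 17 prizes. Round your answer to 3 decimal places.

58.472

After i distinct types are collected, each trial gives a new one with probability (17−i)/17, so the expected wait for the next new type is 17/(17−i).
E = 17/17 + 17/16 + 17/15 + 17/14 + 17/13 + 17/12 + 17/11 + 17/10 + 17/9 + 17/8 + 17/7 + 17/6 + 17/5 + 17/4 + 17/3 + 17/2 + 17/1 = 42142223/720720 ≈ 58.472.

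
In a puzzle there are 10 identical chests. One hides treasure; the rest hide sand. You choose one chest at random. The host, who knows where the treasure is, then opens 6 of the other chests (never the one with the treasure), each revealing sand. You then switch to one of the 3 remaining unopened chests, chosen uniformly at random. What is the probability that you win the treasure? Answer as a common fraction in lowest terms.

3/10

Your original chest holds the treasure with probability 1/10, so the other 9 collectively hold it with probability 9/10.
The host can always find 6 empty chests to open, so the reveals don't change that 9/10; it is now spread over the 3 remaining unopened chests.
P(win by switching) = (9/10) · (1/3) = 3/10.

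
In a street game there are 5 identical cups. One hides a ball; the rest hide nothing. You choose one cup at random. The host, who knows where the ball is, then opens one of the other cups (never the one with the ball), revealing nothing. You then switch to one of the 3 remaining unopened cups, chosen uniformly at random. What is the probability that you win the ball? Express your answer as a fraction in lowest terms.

Your original cup holds the ball with probability 1/5, so the other 4 collectively hold it with probability 4/5.
The host can always find an empty cup to open, so this doesn't change that 4/5; it is now spread over the 3 remaining unopened cups.
P(win by switching) = (4/5) · (1/3) = 4/15.

4/15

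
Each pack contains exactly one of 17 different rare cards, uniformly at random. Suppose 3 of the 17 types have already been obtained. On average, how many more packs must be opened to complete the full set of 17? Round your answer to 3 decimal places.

55.277

Starting from 3 distinct types, each trial gives a new one with probability (17−i)/17 when i types are held, so the wait for the next new type is 17/(17−i).
E = 17/14 + 17/13 + 17/12 + 17/11 + 17/10 + 17/9 + 17/8 + 17/7 + 17/6 + 17/5 + 17/4 + 17/3 + 17/2 + 17/1 = 19919461/360360 ≈ 55.277.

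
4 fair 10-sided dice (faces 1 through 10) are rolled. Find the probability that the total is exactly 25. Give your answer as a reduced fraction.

There are 10^4 = 10000 equally likely outcomes.
The number of ordered 4-tuples from {1,…,10} summing to 25 is 592.
P(sum = 25) = 592/10000 = 37/625.

37/625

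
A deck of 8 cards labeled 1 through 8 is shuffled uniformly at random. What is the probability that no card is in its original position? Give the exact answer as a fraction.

This is the derangement probability: permutations of 8 with no fixed point.
D(8) = 8! · (1 − 1/1! + 1/2! − ··· + (−1)^8/8!) = 14833.
P = 14833/40320 = 2119/5760.

2119/5760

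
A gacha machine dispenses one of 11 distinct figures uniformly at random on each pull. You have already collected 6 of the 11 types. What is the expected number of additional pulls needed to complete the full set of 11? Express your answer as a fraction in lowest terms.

Starting from 6 distinct types, each trial gives a new one with probability (11−i)/11 when i types are held, so the wait for the next new type is 11/(11−i).
E = 11/5 + 11/4 + 11/3 + 11/2 + 11/1 = 1507/60.

1507/60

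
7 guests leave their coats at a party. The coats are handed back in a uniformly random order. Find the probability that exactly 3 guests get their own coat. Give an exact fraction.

1/16

Choose which 3 of the 7 are fixed: C(7,3) = 35 ways.
The remaining 4 must have no fixed point: D(4) = 9.
P = 35·9/5040 = 1/16.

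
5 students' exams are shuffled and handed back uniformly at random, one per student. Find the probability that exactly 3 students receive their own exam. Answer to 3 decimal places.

Choose which 3 of the 5 are fixed: C(5,3) = 10 ways.
The remaining 2 must have no fixed point: D(2) = 1.
P = 10·1/120 = 1/12 ≈ 0.083.

0.083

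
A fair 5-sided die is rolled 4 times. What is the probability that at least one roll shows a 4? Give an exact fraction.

369/625

P(no roll shows a 4) = (4/5)^4 = 256/625.
P(at least one) = 1 − 256/625 = 369/625.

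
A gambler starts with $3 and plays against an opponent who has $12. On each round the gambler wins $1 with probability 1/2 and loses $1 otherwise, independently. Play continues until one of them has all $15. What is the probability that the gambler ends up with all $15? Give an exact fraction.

With a fair step, P(i) = ½P(i−1) + ½P(i+1) with P(0)=0, P(15)=1 has the linear solution P(i) = i/15.
P(3) = 3/15 = 1/5.

1/5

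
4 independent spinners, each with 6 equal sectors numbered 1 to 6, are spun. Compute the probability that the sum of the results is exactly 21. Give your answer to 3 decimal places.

0.015

There are 6^4 = 1296 equally likely outcomes.
The number of ordered 4-tuples from {1,…,6} summing to 21 is 20.
P(sum = 21) = 20/1296 = 5/324 ≈ 0.015.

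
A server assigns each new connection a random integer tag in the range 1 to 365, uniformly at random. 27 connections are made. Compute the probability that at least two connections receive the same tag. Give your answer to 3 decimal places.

It's easier to compute the probability that all 27 are distinct.
P(all distinct) = 365/365 · 364/365 · ··· · 339/365 ≈ 0.373.
So the probability of at least one match is 1 − 0.373 = 0.627.

0.627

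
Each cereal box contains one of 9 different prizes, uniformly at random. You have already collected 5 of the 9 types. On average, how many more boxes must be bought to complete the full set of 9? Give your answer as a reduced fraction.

75/4

Starting from 5 distinct types, each trial gives a new one with probability (9−i)/9 when i types are held, so the wait for the next new type is 9/(9−i).
E = 9/4 + 9/3 + 9/2 + 9/1 = 75/4.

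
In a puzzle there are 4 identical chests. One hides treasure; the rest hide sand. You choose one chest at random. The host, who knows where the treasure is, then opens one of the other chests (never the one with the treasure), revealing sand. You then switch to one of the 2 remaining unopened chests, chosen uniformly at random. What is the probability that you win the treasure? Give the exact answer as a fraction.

3/8

Your original chest holds the treasure with probability 1/4, so the other 3 collectively hold it with probability 3/4.
The host can always find an empty chest to open, so this doesn't change that 3/4; it is now spread over the 2 remaining unopened chests.
P(win by switching) = (3/4) · (1/2) = 3/8.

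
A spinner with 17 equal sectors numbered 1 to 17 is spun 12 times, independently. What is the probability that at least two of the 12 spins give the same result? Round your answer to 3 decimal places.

P(all 12 different) = 17/17 · 16/17 · ··· · 6/17 ≈ 0.005.
P(at least two equal) = 1 − 0.005 = 0.995.

0.995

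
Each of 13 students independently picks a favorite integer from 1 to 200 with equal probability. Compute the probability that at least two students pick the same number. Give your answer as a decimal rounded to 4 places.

0.3286

It's easier to compute the probability that all 13 are distinct.
P(all distinct) = 200/200 · 199/200 · ··· · 188/200 ≈ 0.6714.
So the probability of at least one match is 1 − 0.6714 = 0.3286.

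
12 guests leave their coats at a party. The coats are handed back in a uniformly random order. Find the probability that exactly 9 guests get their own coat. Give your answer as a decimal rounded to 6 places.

0.000001

Choose which 9 of the 12 are fixed: C(12,9) = 220 ways.
The remaining 3 must have no fixed point: D(3) = 2.
P = 220·2/479001600 = 1/1088640 ≈ 0.000001.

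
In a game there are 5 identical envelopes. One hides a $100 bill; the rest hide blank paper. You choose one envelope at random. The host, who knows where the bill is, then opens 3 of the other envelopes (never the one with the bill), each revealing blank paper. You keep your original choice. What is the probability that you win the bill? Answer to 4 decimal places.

0.2000

The host can always open 3 empty envelopes regardless of your choice, so the reveals give no information about your original envelope.
P(win by staying) = 1/5 ≈ 0.2000.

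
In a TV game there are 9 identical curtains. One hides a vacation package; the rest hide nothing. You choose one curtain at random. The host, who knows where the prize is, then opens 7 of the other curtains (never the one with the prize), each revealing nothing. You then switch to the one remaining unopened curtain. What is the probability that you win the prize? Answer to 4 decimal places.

Your original curtain holds the prize with probability 1/9, so the other 8 collectively hold it with probability 8/9.
The host can always find 7 empty curtains to open, so the reveals don't change that 8/9; it is now spread over the 1 remaining unopened curtain.
P(win by switching) = (8/9) · (1/1) = 8/9 ≈ 0.8889.

0.8889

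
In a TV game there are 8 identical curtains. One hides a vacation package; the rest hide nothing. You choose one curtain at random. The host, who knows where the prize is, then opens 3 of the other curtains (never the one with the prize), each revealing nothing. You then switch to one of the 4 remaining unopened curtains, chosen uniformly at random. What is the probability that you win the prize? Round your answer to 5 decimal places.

0.21875

Your original curtain holds the prize with probability 1/8, so the other 7 collectively hold it with probability 7/8.
The host can always find 3 empty curtains to open, so the reveals don't change that 7/8; it is now spread over the 4 remaining unopened curtains.
P(win by switching) = (7/8) · (1/4) = 7/32 ≈ 0.21875.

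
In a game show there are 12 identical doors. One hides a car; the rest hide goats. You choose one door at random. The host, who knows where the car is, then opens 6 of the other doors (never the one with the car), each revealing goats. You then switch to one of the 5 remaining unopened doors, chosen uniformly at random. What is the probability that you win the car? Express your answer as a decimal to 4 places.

0.1833

Your original door holds the car with probability 1/12, so the other 11 collectively hold it with probability 11/12.
The host can always find 6 empty doors to open, so the reveals don't change that 11/12; it is now spread over the 5 remaining unopened doors.
P(win by switching) = (11/12) · (1/5) = 11/60 ≈ 0.1833.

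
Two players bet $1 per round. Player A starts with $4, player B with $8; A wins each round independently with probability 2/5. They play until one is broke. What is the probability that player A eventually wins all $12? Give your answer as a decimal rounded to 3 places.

Let r = q/p = (3/5)/(2/5) = 3/2. The recurrence P(i) = p·P(i+1) + q·P(i−1) with P(0)=0, P(12)=1 gives P(i) = (1 − r^i)/(1 − r^12).
P(4) = (1 − (3/2)^4) / (1 − (3/2)^12) = 256/8113 ≈ 0.032.

0.032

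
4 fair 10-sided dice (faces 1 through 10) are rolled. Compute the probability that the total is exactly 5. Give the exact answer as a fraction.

There are 10^4 = 10000 equally likely outcomes.
The number of ordered 4-tuples from {1,…,10} summing to 5 is 4.
P(sum = 5) = 4/10000 = 1/2500.

1/2500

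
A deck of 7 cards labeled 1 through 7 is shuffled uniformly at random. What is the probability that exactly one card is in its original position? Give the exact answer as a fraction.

Choose which one is fixed: C(7,1) = 7 ways.
The remaining 6 must have no fixed point: D(6) = 265.
P = 7·265/5040 = 53/144.

53/144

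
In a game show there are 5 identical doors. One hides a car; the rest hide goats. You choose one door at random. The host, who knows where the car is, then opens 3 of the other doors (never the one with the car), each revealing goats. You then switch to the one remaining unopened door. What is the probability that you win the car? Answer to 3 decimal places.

Your original door holds the car with probability 1/5, so the other 4 collectively hold it with probability 4/5.
The host can always find 3 empty doors to open, so the reveals don't change that 4/5; it is now spread over the 1 remaining unopened door.
P(win by switching) = (4/5) · (1/1) = 4/5 ≈ 0.800.

0.800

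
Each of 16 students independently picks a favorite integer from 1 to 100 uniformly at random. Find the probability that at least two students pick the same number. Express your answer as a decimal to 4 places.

It's easier to compute the probability that all 16 are distinct.
P(all distinct) = 100/100 · 99/100 · ··· · 85/100 ≈ 0.2816.
So the probability of at least one match is 1 − 0.2816 = 0.7184.

0.7184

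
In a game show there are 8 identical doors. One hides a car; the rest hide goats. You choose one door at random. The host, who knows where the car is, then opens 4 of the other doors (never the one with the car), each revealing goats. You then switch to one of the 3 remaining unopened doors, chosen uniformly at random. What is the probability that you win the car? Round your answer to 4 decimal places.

0.2917

Your original door holds the car with probability 1/8, so the other 7 collectively hold it with probability 7/8.
The host can always find 4 empty doors to open, so the reveals don't change that 7/8; it is now spread over the 3 remaining unopened doors.
P(win by switching) = (7/8) · (1/3) = 7/24 ≈ 0.2917.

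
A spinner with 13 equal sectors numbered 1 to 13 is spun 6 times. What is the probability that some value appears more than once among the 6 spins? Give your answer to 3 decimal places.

0.744

P(all 6 different) = 13/13 · 12/13 · ··· · 8/13 ≈ 0.256.
P(at least two equal) = 1 − 0.256 = 0.744.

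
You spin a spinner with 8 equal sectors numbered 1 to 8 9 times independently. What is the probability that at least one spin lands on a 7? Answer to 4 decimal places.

P(no spin lands on a 7) = (7/8)^9 ≈ 0.3007.
P(at least one) = 1 − 0.3007 = 0.6993.

0.6993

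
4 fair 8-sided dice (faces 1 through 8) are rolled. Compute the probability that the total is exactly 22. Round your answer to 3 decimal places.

There are 8^4 = 4096 equally likely outcomes.
The number of ordered 4-tuples from {1,…,8} summing to 22 is 246.
P(sum = 22) = 246/4096 = 123/2048 ≈ 0.060.

0.060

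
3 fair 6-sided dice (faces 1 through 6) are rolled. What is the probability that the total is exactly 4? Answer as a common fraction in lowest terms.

There are 6^3 = 216 equally likely outcomes.
The number of ordered 3-tuples from {1,…,6} summing to 4 is 3.
P(sum = 4) = 3/216 = 1/72.

1/72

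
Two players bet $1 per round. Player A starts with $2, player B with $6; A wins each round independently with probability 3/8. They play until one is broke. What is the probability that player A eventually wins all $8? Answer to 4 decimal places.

0.0304

Let r = q/p = (5/8)/(3/8) = 5/3. The recurrence P(i) = p·P(i+1) + q·P(i−1) with P(0)=0, P(8)=1 gives P(i) = (1 − r^i)/(1 − r^8).
P(2) = (1 − (5/3)^2) / (1 − (5/3)^8) = 729/24004 ≈ 0.0304.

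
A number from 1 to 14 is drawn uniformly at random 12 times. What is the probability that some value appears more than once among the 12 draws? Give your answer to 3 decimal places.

0.999

P(all 12 different) = 14/14 · 13/14 · ··· · 3/14 ≈ 0.001.
P(at least two equal) = 1 − 0.001 = 0.999.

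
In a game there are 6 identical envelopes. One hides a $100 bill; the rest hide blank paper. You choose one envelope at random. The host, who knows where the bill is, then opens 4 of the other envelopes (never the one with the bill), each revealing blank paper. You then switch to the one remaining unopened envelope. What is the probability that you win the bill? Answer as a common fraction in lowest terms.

Your original envelope holds the bill with probability 1/6, so the other 5 collectively hold it with probability 5/6.
The host can always find 4 empty envelopes to open, so the reveals don't change that 5/6; it is now spread over the 1 remaining unopened envelope.
P(win by switching) = (5/6) · (1/1) = 5/6.

5/6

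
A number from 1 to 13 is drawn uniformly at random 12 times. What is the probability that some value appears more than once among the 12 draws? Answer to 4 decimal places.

0.9997

P(all 12 different) = 13/13 · 12/13 · ··· · 2/13 ≈ 0.0003.
P(at least two equal) = 1 − 0.0003 = 0.9997.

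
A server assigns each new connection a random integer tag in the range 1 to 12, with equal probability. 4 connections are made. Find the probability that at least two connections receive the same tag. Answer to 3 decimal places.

It's easier to compute the probability that all 4 are distinct.
P(all distinct) = 12/12 · 11/12 · ··· · 9/12 ≈ 0.573.
So the probability of at least one match is 1 − 0.573 = 0.427.

0.427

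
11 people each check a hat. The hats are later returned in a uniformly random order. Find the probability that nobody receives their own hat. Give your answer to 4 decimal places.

0.3679

This is the derangement probability: permutations of 11 with no fixed point.
D(11) = 11! · (1 − 1/1! + 1/2! − ··· + (−1)^11/11!) = 14684570.
P = 14684570/39916800 = 1468457/3991680 ≈ 0.3679.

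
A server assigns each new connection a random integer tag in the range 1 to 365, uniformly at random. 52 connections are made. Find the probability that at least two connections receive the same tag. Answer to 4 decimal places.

0.9780

It's easier to compute the probability that all 52 are distinct.
P(all distinct) = 365/365 · 364/365 · ··· · 314/365 ≈ 0.0220.
So the probability of at least one match is 1 − 0.0220 = 0.9780.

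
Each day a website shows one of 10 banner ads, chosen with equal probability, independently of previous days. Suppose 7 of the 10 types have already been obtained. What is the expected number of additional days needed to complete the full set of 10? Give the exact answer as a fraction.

Starting from 7 distinct types, each trial gives a new one with probability (10−i)/10 when i types are held, so the wait for the next new type is 10/(10−i).
E = 10/3 + 10/2 + 10/1 = 55/3.

55/3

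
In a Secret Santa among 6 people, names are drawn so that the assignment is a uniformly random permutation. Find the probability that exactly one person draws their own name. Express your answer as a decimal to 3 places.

Choose which one is fixed: C(6,1) = 6 ways.
The remaining 5 must have no fixed point: D(5) = 44.
P = 6·44/720 = 11/30 ≈ 0.367.

0.367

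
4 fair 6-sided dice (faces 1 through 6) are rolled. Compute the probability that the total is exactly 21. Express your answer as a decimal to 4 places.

There are 6^4 = 1296 equally likely outcomes.
The number of ordered 4-tuples from {1,…,6} summing to 21 is 20.
P(sum = 21) = 20/1296 = 5/324 ≈ 0.0154.

0.0154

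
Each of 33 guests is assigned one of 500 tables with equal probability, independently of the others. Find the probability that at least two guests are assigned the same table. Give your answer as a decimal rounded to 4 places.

It's easier to compute the probability that all 33 are distinct.
P(all distinct) = 500/500 · 499/500 · ··· · 468/500 ≈ 0.3397.
So the probability of at least one match is 1 − 0.3397 = 0.6603.

0.6603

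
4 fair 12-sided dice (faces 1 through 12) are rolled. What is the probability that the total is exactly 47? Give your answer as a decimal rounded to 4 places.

0.0002

There are 12^4 = 20736 equally likely outcomes.
The number of ordered 4-tuples from {1,…,12} summing to 47 is 4.
P(sum = 47) = 4/20736 = 1/5184 ≈ 0.0002.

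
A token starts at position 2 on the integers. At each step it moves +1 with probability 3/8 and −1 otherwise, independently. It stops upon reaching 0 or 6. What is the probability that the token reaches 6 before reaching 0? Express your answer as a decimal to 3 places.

Let r = q/p = (5/8)/(3/8) = 5/3. The recurrence P(i) = p·P(i+1) + q·P(i−1) with P(0)=0, P(6)=1 gives P(i) = (1 − r^i)/(1 − r^6).
P(2) = (1 − (5/3)^2) / (1 − (5/3)^6) = 81/931 ≈ 0.087.

0.087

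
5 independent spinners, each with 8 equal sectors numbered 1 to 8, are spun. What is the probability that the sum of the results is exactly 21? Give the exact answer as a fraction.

There are 8^5 = 32768 equally likely outcomes.
The number of ordered 5-tuples from {1,…,8} summing to 21 is 2380.
P(sum = 21) = 2380/32768 = 595/8192.

595/8192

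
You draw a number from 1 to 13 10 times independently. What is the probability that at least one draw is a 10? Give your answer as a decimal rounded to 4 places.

P(no draw is a 10) = (12/13)^10 ≈ 0.4491.
P(at least one) = 1 − 0.4491 = 0.5509.

0.5509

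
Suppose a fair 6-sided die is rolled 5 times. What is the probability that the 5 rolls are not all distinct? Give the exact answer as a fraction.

P(all 5 different) = 6/6 · 5/6 · ··· · 2/6 = 5/54.
P(at least two equal) = 1 − 5/54 = 49/54.

49/54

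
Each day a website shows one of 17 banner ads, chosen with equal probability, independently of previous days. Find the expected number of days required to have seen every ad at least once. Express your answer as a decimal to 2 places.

58.47

After i distinct types are collected, each trial gives a new one with probability (17−i)/17, so the expected wait for the next new type is 17/(17−i).
E = 17/17 + 17/16 + 17/15 + 17/14 + 17/13 + 17/12 + 17/11 + 17/10 + 17/9 + 17/8 + 17/7 + 17/6 + 17/5 + 17/4 + 17/3 + 17/2 + 17/1 = 42142223/720720 ≈ 58.47.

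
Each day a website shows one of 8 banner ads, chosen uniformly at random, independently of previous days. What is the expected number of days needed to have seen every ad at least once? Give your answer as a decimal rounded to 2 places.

21.74

After i distinct types are collected, each trial gives a new one with probability (8−i)/8, so the expected wait for the next new type is 8/(8−i).
E = 8/8 + 8/7 + 8/6 + 8/5 + 8/4 + 8/3 + 8/2 + 8/1 = 761/35 ≈ 21.74.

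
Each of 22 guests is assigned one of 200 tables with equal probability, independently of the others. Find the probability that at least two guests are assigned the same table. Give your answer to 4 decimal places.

0.6984

It's easier to compute the probability that all 22 are distinct.
P(all distinct) = 200/200 · 199/200 · ··· · 179/200 ≈ 0.3016.
So the probability of at least one match is 1 − 0.3016 = 0.6984.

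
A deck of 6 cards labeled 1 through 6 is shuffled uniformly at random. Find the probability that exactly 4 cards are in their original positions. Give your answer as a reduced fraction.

1/48

Choose which 4 of the 6 are fixed: C(6,4) = 15 ways.
The remaining 2 must have no fixed point: D(2) = 1.
P = 15·1/720 = 1/48.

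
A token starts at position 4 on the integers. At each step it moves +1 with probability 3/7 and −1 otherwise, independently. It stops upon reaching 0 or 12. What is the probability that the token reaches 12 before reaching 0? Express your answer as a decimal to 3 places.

Let r = q/p = (4/7)/(3/7) = 4/3. The recurrence P(i) = p·P(i+1) + q·P(i−1) with P(0)=0, P(12)=1 gives P(i) = (1 − r^i)/(1 − r^12).
P(4) = (1 − (4/3)^4) / (1 − (4/3)^12) = 6561/92833 ≈ 0.071.

0.071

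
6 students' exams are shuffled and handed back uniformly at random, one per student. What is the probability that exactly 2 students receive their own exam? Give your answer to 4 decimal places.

Choose which 2 of the 6 are fixed: C(6,2) = 15 ways.
The remaining 4 must have no fixed point: D(4) = 9.
P = 15·9/720 = 3/16 ≈ 0.1875.

0.1875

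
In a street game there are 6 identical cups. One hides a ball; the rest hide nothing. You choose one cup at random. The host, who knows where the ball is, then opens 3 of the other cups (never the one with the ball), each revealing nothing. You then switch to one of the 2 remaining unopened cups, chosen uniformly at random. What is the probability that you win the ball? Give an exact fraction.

5/12

Your original cup holds the ball with probability 1/6, so the other 5 collectively hold it with probability 5/6.
The host can always find 3 empty cups to open, so the reveals don't change that 5/6; it is now spread over the 2 remaining unopened cups.
P(win by switching) = (5/6) · (1/2) = 5/12.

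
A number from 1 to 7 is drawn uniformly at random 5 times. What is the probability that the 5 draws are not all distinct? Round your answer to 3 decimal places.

0.850

P(all 5 different) = 7/7 · 6/7 · ··· · 3/7 ≈ 0.150.
P(at least two equal) = 1 − 0.150 = 0.850.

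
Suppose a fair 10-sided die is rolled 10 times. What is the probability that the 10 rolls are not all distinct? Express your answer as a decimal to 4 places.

0.9996

P(all 10 different) = 10/10 · 9/10 · ··· · 1/10 ≈ 0.0004.
P(at least two equal) = 1 − 0.0004 = 0.9996.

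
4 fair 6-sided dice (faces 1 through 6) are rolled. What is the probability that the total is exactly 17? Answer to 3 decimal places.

There are 6^4 = 1296 equally likely outcomes.
The number of ordered 4-tuples from {1,…,6} summing to 17 is 104.
P(sum = 17) = 104/1296 = 13/162 ≈ 0.080.

0.080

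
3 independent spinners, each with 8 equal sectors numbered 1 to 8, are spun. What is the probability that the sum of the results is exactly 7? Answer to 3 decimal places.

There are 8^3 = 512 equally likely outcomes.
The number of ordered 3-tuples from {1,…,8} summing to 7 is 15.
P(sum = 7) = 15/512 ≈ 0.029.

0.029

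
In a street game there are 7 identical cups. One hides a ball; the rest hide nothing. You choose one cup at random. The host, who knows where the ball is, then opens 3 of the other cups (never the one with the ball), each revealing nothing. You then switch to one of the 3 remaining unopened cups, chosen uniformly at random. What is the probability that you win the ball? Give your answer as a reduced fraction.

2/7

Your original cup holds the ball with probability 1/7, so the other 6 collectively hold it with probability 6/7.
The host can always find 3 empty cups to open, so the reveals don't change that 6/7; it is now spread over the 3 remaining unopened cups.
P(win by switching) = (6/7) · (1/3) = 2/7.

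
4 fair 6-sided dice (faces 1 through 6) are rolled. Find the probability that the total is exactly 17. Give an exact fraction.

There are 6^4 = 1296 equally likely outcomes.
The number of ordered 4-tuples from {1,…,6} summing to 17 is 104.
P(sum = 17) = 104/1296 = 13/162.

13/162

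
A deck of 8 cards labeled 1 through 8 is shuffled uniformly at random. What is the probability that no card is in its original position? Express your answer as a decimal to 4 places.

0.3679

This is the derangement probability: permutations of 8 with no fixed point.
D(8) = 8! · (1 − 1/1! + 1/2! − ··· + (−1)^8/8!) = 14833.
P = 14833/40320 = 2119/5760 ≈ 0.3679.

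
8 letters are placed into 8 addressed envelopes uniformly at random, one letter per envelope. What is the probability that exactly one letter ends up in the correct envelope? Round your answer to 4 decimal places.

Choose which one is fixed: C(8,1) = 8 ways.
The remaining 7 must have no fixed point: D(7) = 1854.
P = 8·1854/40320 = 103/280 ≈ 0.3679.

0.3679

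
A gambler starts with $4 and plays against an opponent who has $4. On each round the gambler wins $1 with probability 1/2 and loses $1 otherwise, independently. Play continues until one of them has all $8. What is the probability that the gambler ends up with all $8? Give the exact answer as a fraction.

With a fair step, P(i) = ½P(i−1) + ½P(i+1) with P(0)=0, P(8)=1 has the linear solution P(i) = i/8.
P(4) = 4/8 = 1/2.

1/2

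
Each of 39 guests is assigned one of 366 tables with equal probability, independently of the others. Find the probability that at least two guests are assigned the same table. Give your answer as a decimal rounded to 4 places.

0.8775

It's easier to compute the probability that all 39 are distinct.
P(all distinct) = 366/366 · 365/366 · ··· · 328/366 ≈ 0.1225.
So the probability of at least one match is 1 − 0.1225 = 0.8775.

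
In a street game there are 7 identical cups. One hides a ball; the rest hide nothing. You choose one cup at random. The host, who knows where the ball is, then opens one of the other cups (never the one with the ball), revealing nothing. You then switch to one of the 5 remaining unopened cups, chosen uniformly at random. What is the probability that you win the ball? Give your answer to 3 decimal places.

Your original cup holds the ball with probability 1/7, so the other 6 collectively hold it with probability 6/7.
The host can always find an empty cup to open, so this doesn't change that 6/7; it is now spread over the 5 remaining unopened cups.
P(win by switching) = (6/7) · (1/5) = 6/35 ≈ 0.171.

0.171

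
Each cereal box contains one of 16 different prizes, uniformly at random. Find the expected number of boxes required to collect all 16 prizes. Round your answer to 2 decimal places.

54.09

After i distinct types are collected, each trial gives a new one with probability (16−i)/16, so the expected wait for the next new type is 16/(16−i).
E = 16/16 + 16/15 + 16/14 + 16/13 + 16/12 + 16/11 + 16/10 + 16/9 + 16/8 + 16/7 + 16/6 + 16/5 + 16/4 + 16/3 + 16/2 + 16/1 = 2436559/45045 ≈ 54.09.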